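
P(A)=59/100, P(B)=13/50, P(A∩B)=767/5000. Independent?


P(A)×P(B) = 767/5000
P(A∩B) = 767/5000
Equal ✓ → Independent

Yes, independent


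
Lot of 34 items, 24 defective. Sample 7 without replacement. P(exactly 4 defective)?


Hypergeometric: C(24,4)×C(10,3)/C(34,7)
= 10626×120/5379616 = 7245/30566

P(X=4) = 7245/30566 ≈ 23.70%


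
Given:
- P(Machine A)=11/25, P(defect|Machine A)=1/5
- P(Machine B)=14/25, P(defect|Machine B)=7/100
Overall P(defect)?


P(B) = Σ P(B|Aᵢ)×P(Aᵢ)
  1/5×11/25 = 11/125
  7/100×14/25 = 49/1250
Sum = 159/1250

P(defect) = 159/1250 ≈ 12.72%


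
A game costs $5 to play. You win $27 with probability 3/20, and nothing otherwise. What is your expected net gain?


E[gain] = (27-5)×3/20 + (-5)×17/20
= 33/10 - 17/4 = -19/20

Expected net gain = $-19/20 ≈ $-0.95


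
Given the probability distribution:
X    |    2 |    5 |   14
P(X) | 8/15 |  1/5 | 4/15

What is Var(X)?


E[X] = 29/5
E[X²] = 297/5
Var(X) = E[X²] - (E[X])² = 297/5 - 841/25 = 644/25

Var(X) = 644/25 ≈ 25.7600


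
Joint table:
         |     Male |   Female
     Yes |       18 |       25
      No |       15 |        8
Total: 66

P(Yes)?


P(Yes) = (18+25)/66 = 43/66

P(Yes) = 43/66 ≈ 65.15%


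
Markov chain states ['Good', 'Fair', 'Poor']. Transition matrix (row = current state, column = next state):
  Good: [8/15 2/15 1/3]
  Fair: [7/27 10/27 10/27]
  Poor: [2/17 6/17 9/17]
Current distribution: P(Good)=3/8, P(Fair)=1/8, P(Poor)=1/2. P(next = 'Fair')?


P(next=Fair) = Σᵢ P(now=i)×P(i→Fair)
= 3/8×2/15 + 1/8×10/27 + 1/2×6/17
= 1/20 + 5/108 + 3/17 = 626/2295

P = 626/2295 ≈ 0.2728


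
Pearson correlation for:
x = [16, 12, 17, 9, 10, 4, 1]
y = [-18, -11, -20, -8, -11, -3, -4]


n=7, Σx=69, Σy=-75, Σxy=-958, Σx²=887, Σy²=1055
r = (7×(-958) - 69×(-75))/√((7×887 - 69²)(7×1055 - (-75)²))
= -1531/√(1448×1760) = -1531/√2548480 ≈ -1531/1596.3959 ≈ -0.9590

r ≈ -0.9590


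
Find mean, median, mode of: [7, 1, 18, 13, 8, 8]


Sorted: [1, 7, 8, 8, 13, 18]
Mean = 55/6
Median = 8
Freq: {7: 1, 1: 1, 18: 1, 13: 1, 8: 2}
Mode: [8]

Mean=55/6, Median=8, Mode=8


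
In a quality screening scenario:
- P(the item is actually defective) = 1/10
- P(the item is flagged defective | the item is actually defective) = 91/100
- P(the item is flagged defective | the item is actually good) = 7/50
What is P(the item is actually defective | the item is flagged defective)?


Using Bayes' theorem:
P(A|B) = P(B|A)·P(A) / P(B)

P(the item is flagged defective) = 91/100 × 1/10 + 7/50 × 9/10
= 91/1000 + 63/500 = 217/1000

P(the item is actually defective|the item is flagged defective) = (91/1000) / (217/1000) = 13/31

P(the item is actually defective|the item is flagged defective) = 13/31 ≈ 41.94%


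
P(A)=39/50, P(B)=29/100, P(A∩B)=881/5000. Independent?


P(A)×P(B) = 1131/5000
P(A∩B) = 881/5000
Not equal → NOT independent

No, not independent


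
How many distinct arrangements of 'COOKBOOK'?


Letters: 8, freq: {'C': 1, 'O': 4, 'K': 2, 'B': 1}
8!/(1!×4!×2!×1!) = 40320/48 = 840

840


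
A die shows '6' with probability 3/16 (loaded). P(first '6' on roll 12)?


Geometric: P(X=12) = (1-p)^(k-1)×p = (13/16)^11×3/16 = 5376481182111/281474976710656

P(X=12) = 5376481182111/281474976710656 ≈ 1.91%


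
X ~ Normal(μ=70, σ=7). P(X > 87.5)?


z = (87.5-70)/7 = 2.5
P(X > 87.5) = 1 - P(Z ≤ 2.5) = 1 - 0.9938 = 0.0062

P(X > 87.5) ≈ 0.0062


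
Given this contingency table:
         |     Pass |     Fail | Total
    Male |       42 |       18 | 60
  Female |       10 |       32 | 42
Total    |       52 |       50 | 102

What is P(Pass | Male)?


P(Pass | Male) = 42/(42+18) = 42/60 = 7/10

P(Pass|Male) = 7/10 ≈ 70.00%


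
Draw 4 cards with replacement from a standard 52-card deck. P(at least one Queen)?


P(not a Queen) = 48/52 = 12/13
P(none in 4 draws) = (12/13)^4 = 20736/28561
P(≥1 Queen) = 1 - 20736/28561 = 7825/28561

P = 7825/28561 ≈ 27.40%


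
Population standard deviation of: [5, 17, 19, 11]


Mean = 52/4 = 13
  (5-13)²=64
  (17-13)²=16
  (19-13)²=36
  (11-13)²=4
Σ(x-μ)² = 120
σ² = 120/4 = 30

σ = √(30) ≈ 5.4772


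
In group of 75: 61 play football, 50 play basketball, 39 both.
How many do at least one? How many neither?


|A∪B| = 61+50-39 = 72
Neither = 75-72 = 3

At least one: 72; Neither: 3


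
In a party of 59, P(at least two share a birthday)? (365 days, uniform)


P(all different) = Π(365-i)/365 for i=0..58
= 0.007011
P(match) = 1 - 0.007011 = 0.992989

P ≈ 0.9930 ≈ 99.30%


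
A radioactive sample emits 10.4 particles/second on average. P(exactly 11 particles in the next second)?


Poisson(λ=10.4): P(X=11) = e^(-λ)×λ^k/k!
= e^(-10.4) × 10.4^11 / 11!
≈ 3.043248301e-05 × 153945405632 / 39916800 ≈ 0.117368

P(X=11) ≈ 0.117368 ≈ 11.74%


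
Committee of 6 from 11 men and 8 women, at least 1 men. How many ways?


Count by #men:
  1M,5W: C(11,1)×C(8,5)=616
  2M,4W: C(11,2)×C(8,4)=3850
  3M,3W: C(11,3)×C(8,3)=9240
  4M,2W: C(11,4)×C(8,2)=9240
  5M,1W: C(11,5)×C(8,1)=3696
  6M,0W: C(11,6)×C(8,0)=462
Total = 27104

27104


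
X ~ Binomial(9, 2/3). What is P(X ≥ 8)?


P(X ≥ 8) = Σ P(X=i) for i=8..9
P(X=8) = 256/2187
P(X=9) = 512/19683
Sum = 2816/19683

P(X ≥ 8) = 2816/19683 ≈ 14.31%


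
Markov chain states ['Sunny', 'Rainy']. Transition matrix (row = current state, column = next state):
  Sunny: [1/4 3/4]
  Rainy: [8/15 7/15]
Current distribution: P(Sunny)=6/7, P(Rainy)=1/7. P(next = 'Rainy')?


P(next=Rainy) = Σᵢ P(now=i)×P(i→Rainy)
= 6/7×3/4 + 1/7×7/15
= 9/14 + 1/15 = 149/210

P = 149/210 ≈ 0.7095


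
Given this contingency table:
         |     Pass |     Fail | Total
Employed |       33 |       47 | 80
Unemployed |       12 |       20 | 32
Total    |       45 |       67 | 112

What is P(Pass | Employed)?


P(Pass | Employed) = 33/(33+47) = 33/80

P(Pass|Employed) = 33/80 ≈ 41.25%


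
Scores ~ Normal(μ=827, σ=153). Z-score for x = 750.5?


z = (x - μ)/σ = (750.5 - 827)/153 = -0.5

z = -0.5


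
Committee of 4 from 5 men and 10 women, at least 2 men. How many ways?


Count by #men:
  2M,2W: C(5,2)×C(10,2)=450
  3M,1W: C(5,3)×C(10,1)=100
  4M,0W: C(5,4)×C(10,0)=5
Total = 555

555


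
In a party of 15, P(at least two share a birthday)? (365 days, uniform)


P(all different) = Π(365-i)/365 for i=0..14
= 0.747099
P(match) = 1 - 0.747099 = 0.252901

P ≈ 0.2529 ≈ 25.29%


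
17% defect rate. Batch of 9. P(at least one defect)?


P(all good) = (83/100)^9 = 186940255267540403/1000000000000000000
P(≥1 defect) = 813059744732459597/1000000000000000000

P = 813059744732459597/1000000000000000000 ≈ 81.31%


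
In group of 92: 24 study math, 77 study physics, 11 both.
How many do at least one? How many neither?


|A∪B| = 24+77-11 = 90
Neither = 92-90 = 2

At least one: 90; Neither: 2


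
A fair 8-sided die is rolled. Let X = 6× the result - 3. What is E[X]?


E[die] = (1+8)/2 = 9/2
E[X] = 6×9/2 - 3 = 24

E[X] = 24


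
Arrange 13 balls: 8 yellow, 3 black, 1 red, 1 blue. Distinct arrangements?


13!/(8!×3!×1!×1!) = 25740

25740


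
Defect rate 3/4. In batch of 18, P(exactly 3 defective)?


Binomial: P(X=3) = C(18,3)×p^3×(1-p)^15
= 816 × 27/64 × 1/1073741824 = 1377/4294967296

P(X=3) = 1377/4294967296 ≈ 0.00%


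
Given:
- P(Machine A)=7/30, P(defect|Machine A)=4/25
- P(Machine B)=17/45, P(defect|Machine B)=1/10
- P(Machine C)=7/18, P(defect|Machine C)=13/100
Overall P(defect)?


P(B) = Σ P(B|Aᵢ)×P(Aᵢ)
  4/25×7/30 = 14/375
  1/10×17/45 = 17/450
  13/100×7/18 = 91/1800
Sum = 377/3000

P(defect) = 377/3000 ≈ 12.57%


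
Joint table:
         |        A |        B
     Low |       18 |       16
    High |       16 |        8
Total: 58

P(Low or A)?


P(Low∨A) = P(Low) + P(A) - P(Low∧A)
= (34 + 34 - 18)/58 = 50/58 = 25/29

P = 25/29 ≈ 86.21%


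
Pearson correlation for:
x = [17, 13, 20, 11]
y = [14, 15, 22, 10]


n=4, Σx=61, Σy=61, Σxy=983, Σx²=979, Σy²=1005
r = (4×983 - 61×61)/√((4×979 - 61²)(4×1005 - 61²))
= 211/√(195×299) = 211/√58305 ≈ 211/241.4643 ≈ 0.8738

r ≈ 0.8738


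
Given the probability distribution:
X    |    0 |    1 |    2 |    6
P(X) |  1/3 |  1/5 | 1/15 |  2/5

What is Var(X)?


E[X] = 41/15
E[X²] = 223/15
Var(X) = E[X²] - (E[X])² = 223/15 - 1681/225 = 1664/225

Var(X) = 1664/225 ≈ 7.3956


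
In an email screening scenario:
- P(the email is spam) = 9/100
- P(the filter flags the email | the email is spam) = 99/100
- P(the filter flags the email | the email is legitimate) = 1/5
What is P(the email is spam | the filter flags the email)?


Using Bayes' theorem:
P(A|B) = P(B|A)·P(A) / P(B)

P(the filter flags the email) = 99/100 × 9/100 + 1/5 × 91/100
= 891/10000 + 91/500 = 2711/10000

P(the email is spam|the filter flags the email) = (891/10000) / (2711/10000) = 891/2711

P(the email is spam|the filter flags the email) = 891/2711 ≈ 32.87%


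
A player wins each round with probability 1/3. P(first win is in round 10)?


Geometric: P(X=10) = (1-p)^(k-1)×p = (2/3)^9×1/3 = 512/59049

P(X=10) = 512/59049 ≈ 0.87%


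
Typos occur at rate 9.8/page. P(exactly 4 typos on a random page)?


Poisson(λ=9.8): P(X=4) = e^(-λ)×λ^k/k!
= e^(-9.8) × 9.8^4 / 4!
≈ 5.545159943e-05 × 9223.6816 / 24 ≈ 0.021311

P(X=4) ≈ 0.021311 ≈ 2.13%


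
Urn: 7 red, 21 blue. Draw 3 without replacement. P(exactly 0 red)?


Hypergeometric: C(7,0)×C(21,3)/C(28,3)
= 1×1330/3276 = 95/234

P(X=0) = 95/234 ≈ 40.60%


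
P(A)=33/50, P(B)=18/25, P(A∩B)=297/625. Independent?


P(A)×P(B) = 297/625
P(A∩B) = 297/625
Equal ✓ → Independent

Yes, independent


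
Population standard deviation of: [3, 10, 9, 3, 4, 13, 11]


Mean = 53/7
  (3-53/7)²=1024/49
  (10-53/7)²=289/49
  (9-53/7)²=100/49
  (3-53/7)²=1024/49
  (4-53/7)²=625/49
  (13-53/7)²=1444/49
  (11-53/7)²=576/49
Σ(x-μ)² = 726/7
σ² = (726/7)/7 = 726/49

σ = √(726/49) ≈ 3.8492


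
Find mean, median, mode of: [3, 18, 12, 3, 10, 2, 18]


Sorted: [2, 3, 3, 10, 12, 18, 18]
Mean = 66/7
Median = 10
Freq: {3: 2, 18: 2, 12: 1, 10: 1, 2: 1}
Mode: [3, 18]

Mean=66/7, Median=10, Mode=[3, 18]


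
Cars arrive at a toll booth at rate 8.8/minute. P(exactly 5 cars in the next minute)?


Poisson(λ=8.8): P(X=5) = e^(-λ)×λ^k/k!
= e^(-8.8) × 8.8^5 / 5!
≈ 0.0001507330751 × 52773.19168 / 120 ≈ 0.066289

P(X=5) ≈ 0.066289 ≈ 6.63%


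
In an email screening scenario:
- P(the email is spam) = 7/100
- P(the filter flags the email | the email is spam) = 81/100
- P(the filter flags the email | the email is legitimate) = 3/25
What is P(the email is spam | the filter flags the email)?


Using Bayes' theorem:
P(A|B) = P(B|A)·P(A) / P(B)

P(the filter flags the email) = 81/100 × 7/100 + 3/25 × 93/100
= 567/10000 + 279/2500 = 1683/10000

P(the email is spam|the filter flags the email) = (567/10000) / (1683/10000) = 63/187

P(the email is spam|the filter flags the email) = 63/187 ≈ 33.69%


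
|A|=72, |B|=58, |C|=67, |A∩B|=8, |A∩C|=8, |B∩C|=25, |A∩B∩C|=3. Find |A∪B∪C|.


|A∪B∪C| = 72+58+67-8-8-25+3 = 159

|A∪B∪C| = 159


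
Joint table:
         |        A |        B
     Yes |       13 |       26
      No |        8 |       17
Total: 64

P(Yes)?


P(Yes) = (13+26)/64 = 39/64

P(Yes) = 39/64 ≈ 60.94%


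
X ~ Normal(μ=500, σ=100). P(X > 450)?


z = (450-500)/100 = -0.5
P(X > 450) = 1 - P(Z ≤ -0.5) = 1 - 0.3085 = 0.6915

P(X > 450) ≈ 0.6915


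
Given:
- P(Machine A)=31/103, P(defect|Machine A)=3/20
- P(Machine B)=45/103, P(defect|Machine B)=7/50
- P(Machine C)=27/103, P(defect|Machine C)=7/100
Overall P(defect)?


P(B) = Σ P(B|Aᵢ)×P(Aᵢ)
  3/20×31/103 = 93/2060
  7/50×45/103 = 63/1030
  7/100×27/103 = 189/10300
Sum = 321/2575

P(defect) = 321/2575 ≈ 12.47%


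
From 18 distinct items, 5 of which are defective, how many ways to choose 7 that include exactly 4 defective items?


Choose 4 of the 5 defective items and 3 of the other 13 items:
C(5,4)×C(13,3) = 5×286 = 1430

1430


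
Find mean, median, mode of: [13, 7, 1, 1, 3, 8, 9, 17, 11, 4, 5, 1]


Sorted: [1, 1, 1, 3, 4, 5, 7, 8, 9, 11, 13, 17]
Mean = 80/12 = 20/3
Median = 6
Freq: {13: 1, 7: 1, 1: 3, 3: 1, 8: 1, 9: 1, 17: 1, 11: 1, 4: 1, 5: 1}
Mode: [1]

Mean=20/3, Median=6, Mode=1


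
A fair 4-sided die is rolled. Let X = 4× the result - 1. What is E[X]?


E[die] = (1+4)/2 = 5/2
E[X] = 4×5/2 - 1 = 9

E[X] = 9


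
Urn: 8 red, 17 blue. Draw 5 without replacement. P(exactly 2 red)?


Hypergeometric: C(8,2)×C(17,3)/C(25,5)
= 28×680/53130 = 272/759

P(X=2) = 272/759 ≈ 35.84%


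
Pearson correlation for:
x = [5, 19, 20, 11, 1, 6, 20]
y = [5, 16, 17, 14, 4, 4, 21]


n=7, Σx=82, Σy=81, Σxy=1271, Σx²=1344, Σy²=1239
r = (7×1271 - 82×81)/√((7×1344 - 82²)(7×1239 - 81²))
= 2255/√(2684×2112) = 2255/√5668608 ≈ 2255/2380.8839 ≈ 0.9471

r ≈ 0.9471


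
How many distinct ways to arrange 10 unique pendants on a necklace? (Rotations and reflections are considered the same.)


Free circular arrangements: rotations and reflections both identified.
(n-1)!/2 = 9!/2 = 362880/2 = 181440

181440


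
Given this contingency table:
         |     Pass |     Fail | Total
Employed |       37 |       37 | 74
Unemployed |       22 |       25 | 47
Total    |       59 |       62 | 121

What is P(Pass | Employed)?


P(Pass | Employed) = 37/(37+37) = 37/74 = 1/2

P(Pass|Employed) = 1/2 ≈ 50.00%


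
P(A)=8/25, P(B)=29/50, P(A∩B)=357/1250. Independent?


P(A)×P(B) = 116/625
P(A∩B) = 357/1250
Not equal → NOT independent

No, not independent


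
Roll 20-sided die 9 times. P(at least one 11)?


P(no 11)^9 = (19/20)^9 = 322687697779/512000000000
P(≥1) = 1 - 322687697779/512000000000 = 189312302221/512000000000

P = 189312302221/512000000000 ≈ 36.98%


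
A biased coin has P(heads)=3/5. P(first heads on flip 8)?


Geometric: P(X=8) = (1-p)^(k-1)×p = (2/5)^7×3/5 = 384/390625

P(X=8) = 384/390625 ≈ 0.10%


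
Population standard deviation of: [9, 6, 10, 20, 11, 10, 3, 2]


Mean = 71/8
  (9-71/8)²=1/64
  (6-71/8)²=529/64
  (10-71/8)²=81/64
  (20-71/8)²=7921/64
  (11-71/8)²=289/64
  (10-71/8)²=81/64
  (3-71/8)²=2209/64
  (2-71/8)²=3025/64
Σ(x-μ)² = 1767/8
σ² = (1767/8)/8 = 1767/64

σ = √(1767/64) ≈ 5.2545


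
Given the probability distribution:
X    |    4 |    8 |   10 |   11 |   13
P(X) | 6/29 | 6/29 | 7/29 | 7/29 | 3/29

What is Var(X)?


E[X] = 258/29
E[X²] = 2534/29
Var(X) = E[X²] - (E[X])² = 2534/29 - 66564/841 = 6922/841

Var(X) = 6922/841 ≈ 8.2307


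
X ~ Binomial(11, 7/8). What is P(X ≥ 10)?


P(X ≥ 10) = Σ P(X=i) for i=10..11
P(X=10) = 3107227739/8589934592
P(X=11) = 1977326743/8589934592
Sum = 2542277241/4294967296

P(X ≥ 10) = 2542277241/4294967296 ≈ 59.19%


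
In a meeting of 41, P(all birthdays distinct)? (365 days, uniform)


P(all different) = Π(365-i)/365 for i=0..40
= (365/365)×(364/365)×...×(325/365)
= 0.096848

P ≈ 0.0968 ≈ 9.68%


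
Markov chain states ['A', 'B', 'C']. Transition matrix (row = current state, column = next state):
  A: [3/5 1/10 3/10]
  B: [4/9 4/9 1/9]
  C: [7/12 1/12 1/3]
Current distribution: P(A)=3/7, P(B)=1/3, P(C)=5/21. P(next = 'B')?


P(next=B) = Σᵢ P(now=i)×P(i→B)
= 3/7×1/10 + 1/3×4/9 + 5/21×1/12
= 3/70 + 4/27 + 5/252 = 797/3780

P = 797/3780 ≈ 0.2108


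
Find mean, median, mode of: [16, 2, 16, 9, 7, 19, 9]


Sorted: [2, 7, 9, 9, 16, 16, 19]
Mean = 78/7
Median = 9
Freq: {16: 2, 2: 1, 9: 2, 7: 1, 19: 1}
Mode: [9, 16]

Mean=78/7, Median=9, Mode=[9, 16]


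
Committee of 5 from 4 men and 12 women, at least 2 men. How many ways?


Count by #men:
  2M,3W: C(4,2)×C(12,3)=1320
  3M,2W: C(4,3)×C(12,2)=264
  4M,1W: C(4,4)×C(12,1)=12
Total = 1596

1596


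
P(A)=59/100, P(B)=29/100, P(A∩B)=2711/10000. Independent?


P(A)×P(B) = 1711/10000
P(A∩B) = 2711/10000
Not equal → NOT independent

No, not independent


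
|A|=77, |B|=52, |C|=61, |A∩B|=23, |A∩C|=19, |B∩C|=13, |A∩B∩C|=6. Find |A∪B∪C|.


|A∪B∪C| = 77+52+61-23-19-13+6 = 141

|A∪B∪C| = 141


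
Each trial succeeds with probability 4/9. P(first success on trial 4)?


Geometric: P(X=4) = (1-p)^(k-1)×p = (5/9)^3×4/9 = 500/6561

P(X=4) = 500/6561 ≈ 7.62%


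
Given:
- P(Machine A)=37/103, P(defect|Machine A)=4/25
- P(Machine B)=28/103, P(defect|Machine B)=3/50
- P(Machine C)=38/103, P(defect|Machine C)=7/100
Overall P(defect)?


P(B) = Σ P(B|Aᵢ)×P(Aᵢ)
  4/25×37/103 = 148/2575
  3/50×28/103 = 42/2575
  7/100×38/103 = 133/5150
Sum = 513/5150

P(defect) = 513/5150 ≈ 9.96%


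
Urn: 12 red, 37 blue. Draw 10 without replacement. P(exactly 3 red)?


Hypergeometric: C(12,3)×C(37,7)/C(49,10)
= 220×10295472/8217822536 = 25738680/93384347

P(X=3) = 25738680/93384347 ≈ 27.56%


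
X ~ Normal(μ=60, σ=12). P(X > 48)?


z = (48-60)/12 = -1.0
P(X > 48) = 1 - P(Z ≤ -1.0) = 1 - 0.1587 = 0.8413

P(X > 48) ≈ 0.8413


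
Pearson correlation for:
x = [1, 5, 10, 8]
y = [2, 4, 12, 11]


n=4, Σx=24, Σy=29, Σxy=230, Σx²=190, Σy²=285
r = (4×230 - 24×29)/√((4×190 - 24²)(4×285 - 29²))
= 224/√(184×299) = 224/√55016 ≈ 224/234.5549 ≈ 0.9550

r ≈ 0.9550


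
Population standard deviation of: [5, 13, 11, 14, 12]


Mean = 55/5 = 11
  (5-11)²=36
  (13-11)²=4
  (11-11)²=0
  (14-11)²=9
  (12-11)²=1
Σ(x-μ)² = 50
σ² = 50/5 = 10

σ = √(10) ≈ 3.1623


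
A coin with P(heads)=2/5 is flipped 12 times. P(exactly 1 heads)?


Binomial: P(X=1) = C(12,1)×p^1×(1-p)^11
= 12 × 2/5 × 177147/48828125 = 4251528/244140625

P(X=1) = 4251528/244140625 ≈ 1.74%


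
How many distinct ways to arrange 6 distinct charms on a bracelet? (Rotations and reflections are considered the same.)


Free circular arrangements: rotations and reflections both identified.
(n-1)!/2 = 5!/2 = 120/2 = 60

60


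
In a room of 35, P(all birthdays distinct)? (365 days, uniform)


P(all different) = Π(365-i)/365 for i=0..34
= (365/365)×(364/365)×...×(331/365)
= 0.185617

P ≈ 0.1856 ≈ 18.56%


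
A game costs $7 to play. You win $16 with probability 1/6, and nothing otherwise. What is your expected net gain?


E[gain] = (16-7)×1/6 + (-7)×5/6
= 3/2 - 35/6 = -13/3

Expected net gain = $-13/3 ≈ $-4.33


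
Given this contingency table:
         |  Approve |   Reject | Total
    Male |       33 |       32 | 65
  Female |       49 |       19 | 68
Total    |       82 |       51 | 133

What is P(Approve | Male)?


P(Approve | Male) = 33/(33+32) = 33/65

P(Approve|Male) = 33/65 ≈ 50.77%


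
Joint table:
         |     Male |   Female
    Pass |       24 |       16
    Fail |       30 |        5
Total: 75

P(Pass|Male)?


P(Pass|Male) = 24/(24+30) = 24/54 = 4/9

P = 4/9 ≈ 44.44%


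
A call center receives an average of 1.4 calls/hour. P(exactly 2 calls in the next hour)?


Poisson(λ=1.4): P(X=2) = e^(-λ)×λ^k/k!
= e^(-1.4) × 1.4^2 / 2!
≈ 0.2465969639 × 1.96 / 2 ≈ 0.241665

P(X=2) ≈ 0.241665 ≈ 24.17%


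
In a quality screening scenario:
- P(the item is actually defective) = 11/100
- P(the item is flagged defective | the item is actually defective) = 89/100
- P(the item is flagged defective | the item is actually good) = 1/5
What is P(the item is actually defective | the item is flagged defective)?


Using Bayes' theorem:
P(A|B) = P(B|A)·P(A) / P(B)

P(the item is flagged defective) = 89/100 × 11/100 + 1/5 × 89/100
= 979/10000 + 89/500 = 2759/10000

P(the item is actually defective|the item is flagged defective) = (979/10000) / (2759/10000) = 11/31

P(the item is actually defective|the item is flagged defective) = 11/31 ≈ 35.48%


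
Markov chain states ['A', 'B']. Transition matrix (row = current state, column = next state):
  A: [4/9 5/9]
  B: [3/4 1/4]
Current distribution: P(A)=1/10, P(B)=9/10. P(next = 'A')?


P(next=A) = Σᵢ P(now=i)×P(i→A)
= 1/10×4/9 + 9/10×3/4
= 2/45 + 27/40 = 259/360

P = 259/360 ≈ 0.7194


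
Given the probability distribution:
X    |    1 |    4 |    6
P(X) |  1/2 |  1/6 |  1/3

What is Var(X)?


E[X] = 19/6
E[X²] = 91/6
Var(X) = E[X²] - (E[X])² = 91/6 - 361/36 = 185/36

Var(X) = 185/36 ≈ 5.1389


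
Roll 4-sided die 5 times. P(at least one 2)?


P(no 2)^5 = (3/4)^5 = 243/1024
P(≥1) = 1 - 243/1024 = 781/1024

P = 781/1024 ≈ 76.27%


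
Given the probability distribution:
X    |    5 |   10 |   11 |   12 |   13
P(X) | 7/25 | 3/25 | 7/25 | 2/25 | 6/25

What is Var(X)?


E[X] = 244/25
E[X²] = 2624/25
Var(X) = E[X²] - (E[X])² = 2624/25 - 59536/625 = 6064/625

Var(X) = 6064/625 ≈ 9.7024


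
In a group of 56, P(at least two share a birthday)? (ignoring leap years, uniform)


P(all different) = Π(365-i)/365 for i=0..55
= 0.011668
P(match) = 1 - 0.011668 = 0.988332

P ≈ 0.9883 ≈ 98.83%


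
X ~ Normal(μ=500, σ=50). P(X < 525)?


z = (525-500)/50 = 0.5
P(Z < 0.5) = 0.6915

P(X < 525) ≈ 0.6915


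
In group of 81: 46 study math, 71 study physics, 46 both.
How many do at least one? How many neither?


|A∪B| = 46+71-46 = 71
Neither = 81-71 = 10

At least one: 71; Neither: 10


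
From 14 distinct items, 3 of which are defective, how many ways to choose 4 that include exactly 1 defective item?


Choose 1 of the 3 defective items and 3 of the other 11 items:
C(3,1)×C(11,3) = 3×165 = 495

495


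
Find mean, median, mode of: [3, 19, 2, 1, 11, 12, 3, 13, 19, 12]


Sorted: [1, 2, 3, 3, 11, 12, 12, 13, 19, 19]
Mean = 95/10 = 19/2
Median = 23/2
Freq: {3: 2, 19: 2, 2: 1, 1: 1, 11: 1, 12: 2, 13: 1}
Mode: [3, 12, 19]

Mean=19/2, Median=23/2, Mode=[3, 12, 19]


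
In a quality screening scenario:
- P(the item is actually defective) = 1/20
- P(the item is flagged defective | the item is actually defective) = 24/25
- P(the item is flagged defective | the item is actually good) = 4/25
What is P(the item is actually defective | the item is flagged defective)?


Using Bayes' theorem:
P(A|B) = P(B|A)·P(A) / P(B)

P(the item is flagged defective) = 24/25 × 1/20 + 4/25 × 19/20
= 6/125 + 19/125 = 1/5

P(the item is actually defective|the item is flagged defective) = (6/125) / (1/5) = 6/25

P(the item is actually defective|the item is flagged defective) = 6/25 ≈ 24.00%


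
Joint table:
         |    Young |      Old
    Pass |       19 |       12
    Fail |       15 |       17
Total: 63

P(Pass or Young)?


P(Pass∨Young) = P(Pass) + P(Young) - P(Pass∧Young)
= (31 + 34 - 19)/63 = 46/63

P = 46/63 ≈ 73.02%


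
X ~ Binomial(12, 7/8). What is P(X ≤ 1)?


P(X ≤ 1) = Σ P(X=i) for i=0..1
P(X=0) = 1/68719476736
P(X=1) = 21/17179869184
Sum = 85/68719476736

P(X ≤ 1) = 85/68719476736 ≈ 0.00%


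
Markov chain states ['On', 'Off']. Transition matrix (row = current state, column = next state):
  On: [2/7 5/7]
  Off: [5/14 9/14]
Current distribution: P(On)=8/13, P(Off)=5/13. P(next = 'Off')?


P(next=Off) = Σᵢ P(now=i)×P(i→Off)
= 8/13×5/7 + 5/13×9/14
= 40/91 + 45/182 = 125/182

P = 125/182 ≈ 0.6868


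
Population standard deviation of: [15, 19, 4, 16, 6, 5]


Mean = 65/6
  (15-65/6)²=625/36
  (19-65/6)²=2401/36
  (4-65/6)²=1681/36
  (16-65/6)²=961/36
  (6-65/6)²=841/36
  (5-65/6)²=1225/36
Σ(x-μ)² = 1289/6
σ² = (1289/6)/6 = 1289/36

σ = √(1289/36) ≈ 5.9838


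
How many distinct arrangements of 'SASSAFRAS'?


Letters: 9, freq: {'S': 4, 'A': 3, 'F': 1, 'R': 1}
9!/(4!×3!×1!×1!) = 362880/144 = 2520

2520


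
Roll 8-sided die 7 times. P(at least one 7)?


P(no 7)^7 = (7/8)^7 = 823543/2097152
P(≥1) = 1 - 823543/2097152 = 1273609/2097152

P = 1273609/2097152 ≈ 60.73%


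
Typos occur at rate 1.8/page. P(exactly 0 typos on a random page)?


Poisson(λ=1.8): P(X=0) = e^(-λ)×λ^k/k!
= e^(-1.8) × 1.8^0 / 0!
≈ 0.1652988882 × 1 / 1 ≈ 0.165299

P(X=0) ≈ 0.165299 ≈ 16.53%


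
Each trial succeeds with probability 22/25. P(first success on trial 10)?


Geometric: P(X=10) = (1-p)^(k-1)×p = (3/25)^9×22/25 = 433026/95367431640625

P(X=10) = 433026/95367431640625 ≈ 0.00%


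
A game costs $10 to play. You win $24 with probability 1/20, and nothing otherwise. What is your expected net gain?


E[gain] = (24-10)×1/20 + (-10)×19/20
= 7/10 - 19/2 = -44/5

Expected net gain = $-44/5 ≈ $-8.80


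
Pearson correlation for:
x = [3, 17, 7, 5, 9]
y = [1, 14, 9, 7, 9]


n=5, Σx=41, Σy=40, Σxy=420, Σx²=453, Σy²=408
r = (5×420 - 41×40)/√((5×453 - 41²)(5×408 - 40²))
= 460/√(584×440) = 460/√256960 ≈ 460/506.9122 ≈ 0.9075

r ≈ 0.9075


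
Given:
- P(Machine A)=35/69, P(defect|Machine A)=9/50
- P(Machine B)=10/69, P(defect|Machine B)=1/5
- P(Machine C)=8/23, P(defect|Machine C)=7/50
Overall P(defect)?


P(B) = Σ P(B|Aᵢ)×P(Aᵢ)
  9/50×35/69 = 21/230
  1/5×10/69 = 2/69
  7/50×8/23 = 28/575
Sum = 583/3450

P(defect) = 583/3450 ≈ 16.90%


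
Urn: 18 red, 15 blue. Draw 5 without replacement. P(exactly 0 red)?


Hypergeometric: C(18,0)×C(15,5)/C(33,5)
= 1×3003/237336 = 91/7192

P(X=0) = 91/7192 ≈ 1.27%


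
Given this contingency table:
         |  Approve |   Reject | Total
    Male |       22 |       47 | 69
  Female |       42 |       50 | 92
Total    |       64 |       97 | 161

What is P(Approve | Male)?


P(Approve | Male) = 22/(22+47) = 22/69

P(Approve|Male) = 22/69 ≈ 31.88%


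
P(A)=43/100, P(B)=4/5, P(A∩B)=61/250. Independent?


P(A)×P(B) = 43/125
P(A∩B) = 61/250
Not equal → NOT independent

No, not independent


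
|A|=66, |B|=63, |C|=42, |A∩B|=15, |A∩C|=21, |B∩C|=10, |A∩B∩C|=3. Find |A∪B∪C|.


|A∪B∪C| = 66+63+42-15-21-10+3 = 128

|A∪B∪C| = 128


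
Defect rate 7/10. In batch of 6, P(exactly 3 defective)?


Binomial: P(X=3) = C(6,3)×p^3×(1-p)^3
= 20 × 343/1000 × 27/1000 = 9261/50000

P(X=3) = 9261/50000 ≈ 18.52%


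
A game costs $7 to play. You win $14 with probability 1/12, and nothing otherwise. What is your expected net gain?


E[gain] = (14-7)×1/12 + (-7)×11/12
= 7/12 - 77/12 = -35/6

Expected net gain = $-35/6 ≈ $-5.83


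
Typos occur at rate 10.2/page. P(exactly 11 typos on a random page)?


Poisson(λ=10.2): P(X=11) = e^(-λ)×λ^k/k!
= e^(-10.2) × 10.2^11 / 11!
≈ 3.717031868e-05 × 124337430839 / 39916800 ≈ 0.115782

P(X=11) ≈ 0.115782 ≈ 11.58%


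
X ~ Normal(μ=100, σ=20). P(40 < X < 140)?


z₁=(40-100)/20=-3.0, z₂=(140-100)/20=2.0
P = Φ(2.0) - Φ(-3.0) = 0.977250 - 0.001350 = 0.975900 ≈ 0.9759

P(40 < X < 140) ≈ 0.9759


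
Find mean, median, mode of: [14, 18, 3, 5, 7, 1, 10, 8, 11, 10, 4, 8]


Sorted: [1, 3, 4, 5, 7, 8, 8, 10, 10, 11, 14, 18]
Mean = 99/12 = 33/4
Median = 8
Freq: {14: 1, 18: 1, 3: 1, 5: 1, 7: 1, 1: 1, 10: 2, 8: 2, 11: 1, 4: 1}
Mode: [8, 10]

Mean=33/4, Median=8, Mode=[8, 10]


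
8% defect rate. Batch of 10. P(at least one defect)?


P(all good) = (23/25)^10 = 41426511213649/95367431640625
P(≥1 defect) = 53940920426976/95367431640625

P = 53940920426976/95367431640625 ≈ 56.56%


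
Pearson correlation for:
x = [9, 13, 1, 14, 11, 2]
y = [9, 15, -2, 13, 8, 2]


n=6, Σx=50, Σy=45, Σxy=548, Σx²=572, Σy²=547
r = (6×548 - 50×45)/√((6×572 - 50²)(6×547 - 45²))
= 1038/√(932×1257) = 1038/√1171524 ≈ 1038/1082.3696 ≈ 0.9590

r ≈ 0.9590


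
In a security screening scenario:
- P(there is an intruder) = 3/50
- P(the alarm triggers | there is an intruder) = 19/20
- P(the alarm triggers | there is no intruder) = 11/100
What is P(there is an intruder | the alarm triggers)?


Using Bayes' theorem:
P(A|B) = P(B|A)·P(A) / P(B)

P(the alarm triggers) = 19/20 × 3/50 + 11/100 × 47/50
= 57/1000 + 517/5000 = 401/2500

P(there is an intruder|the alarm triggers) = (57/1000) / (401/2500) = 285/802

P(there is an intruder|the alarm triggers) = 285/802 ≈ 35.54%


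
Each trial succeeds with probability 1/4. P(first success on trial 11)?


Geometric: P(X=11) = (1-p)^(k-1)×p = (3/4)^10×1/4 = 59049/4194304

P(X=11) = 59049/4194304 ≈ 1.41%


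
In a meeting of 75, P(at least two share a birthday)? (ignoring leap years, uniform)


P(all different) = Π(365-i)/365 for i=0..74
= 0.000280
P(match) = 1 - 0.000280 = 0.999720

P ≈ 0.9997 ≈ 99.97%


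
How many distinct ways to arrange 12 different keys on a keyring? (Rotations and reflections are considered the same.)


Free circular arrangements: rotations and reflections both identified.
(n-1)!/2 = 11!/2 = 39916800/2 = 19958400

19958400


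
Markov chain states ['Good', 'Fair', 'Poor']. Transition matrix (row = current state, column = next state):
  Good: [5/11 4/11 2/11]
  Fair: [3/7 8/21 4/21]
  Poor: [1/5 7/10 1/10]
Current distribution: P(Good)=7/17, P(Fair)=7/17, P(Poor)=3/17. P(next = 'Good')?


P(next=Good) = Σᵢ P(now=i)×P(i→Good)
= 7/17×5/11 + 7/17×3/7 + 3/17×1/5
= 35/187 + 3/17 + 3/85 = 373/935

P = 373/935 ≈ 0.3989


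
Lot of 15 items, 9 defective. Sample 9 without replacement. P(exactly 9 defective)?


Hypergeometric: C(9,9)×C(6,0)/C(15,9)
= 1×1/5005 = 1/5005

P(X=9) = 1/5005 ≈ 0.02%


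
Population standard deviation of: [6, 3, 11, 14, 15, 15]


Mean = 64/6 = 32/3
  (6-32/3)²=196/9
  (3-32/3)²=529/9
  (11-32/3)²=1/9
  (14-32/3)²=100/9
  (15-32/3)²=169/9
  (15-32/3)²=169/9
Σ(x-μ)² = 388/3
σ² = (388/3)/6 = 194/9

σ = √(194/9) ≈ 4.6428


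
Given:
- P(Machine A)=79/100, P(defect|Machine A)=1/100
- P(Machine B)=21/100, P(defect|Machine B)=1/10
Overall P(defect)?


P(B) = Σ P(B|Aᵢ)×P(Aᵢ)
  1/100×79/100 = 79/10000
  1/10×21/100 = 21/1000
Sum = 289/10000

P(defect) = 289/10000 ≈ 2.89%


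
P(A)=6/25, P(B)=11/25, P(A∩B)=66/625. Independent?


P(A)×P(B) = 66/625
P(A∩B) = 66/625
Equal ✓ → Independent

Yes, independent


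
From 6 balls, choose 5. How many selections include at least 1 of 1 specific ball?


Complement: C(6,5) - C(5,5) = 6 - 1 = 5

5


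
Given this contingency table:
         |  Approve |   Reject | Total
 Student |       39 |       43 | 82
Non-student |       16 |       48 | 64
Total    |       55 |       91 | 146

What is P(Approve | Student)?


P(Approve | Student) = 39/(39+43) = 39/82

P(Approve|Student) = 39/82 ≈ 47.56%


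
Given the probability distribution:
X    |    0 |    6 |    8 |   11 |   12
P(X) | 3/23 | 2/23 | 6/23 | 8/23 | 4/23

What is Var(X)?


E[X] = 196/23
E[X²] = 2000/23
Var(X) = E[X²] - (E[X])² = 2000/23 - 38416/529 = 7584/529

Var(X) = 7584/529 ≈ 14.3365


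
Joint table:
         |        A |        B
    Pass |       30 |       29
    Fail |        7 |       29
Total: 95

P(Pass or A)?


P(Pass∨A) = P(Pass) + P(A) - P(Pass∧A)
= (59 + 37 - 30)/95 = 66/95

P = 66/95 ≈ 69.47%


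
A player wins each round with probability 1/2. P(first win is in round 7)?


Geometric: P(X=7) = (1-p)^(k-1)×p = (1/2)^6×1/2 = 1/128

P(X=7) = 1/128 ≈ 0.78%


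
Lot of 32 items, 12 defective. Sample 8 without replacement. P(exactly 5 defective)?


Hypergeometric: C(12,5)×C(20,3)/C(32,8)
= 792×1140/10518300 = 5016/58435

P(X=5) = 5016/58435 ≈ 8.58%


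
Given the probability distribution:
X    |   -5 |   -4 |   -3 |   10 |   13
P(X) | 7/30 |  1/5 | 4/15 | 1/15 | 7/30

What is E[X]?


E[X] = Σ x·P(X=x)
= (-5)×(7/30) + (-4)×(1/5) + (-3)×(4/15) + (10)×(1/15) + (13)×(7/30)
= 14/15

E[X] = 14/15


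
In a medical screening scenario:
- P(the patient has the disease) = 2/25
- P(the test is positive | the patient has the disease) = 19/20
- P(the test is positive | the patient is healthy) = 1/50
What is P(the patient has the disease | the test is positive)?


Using Bayes' theorem:
P(A|B) = P(B|A)·P(A) / P(B)

P(the test is positive) = 19/20 × 2/25 + 1/50 × 23/25
= 19/250 + 23/1250 = 59/625

P(the patient has the disease|the test is positive) = (19/250) / (59/625) = 95/118

P(the patient has the disease|the test is positive) = 95/118 ≈ 80.51%


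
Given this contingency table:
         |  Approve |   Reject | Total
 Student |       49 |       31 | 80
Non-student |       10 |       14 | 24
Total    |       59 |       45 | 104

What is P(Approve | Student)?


P(Approve | Student) = 49/(49+31) = 49/80

P(Approve|Student) = 49/80 ≈ 61.25%


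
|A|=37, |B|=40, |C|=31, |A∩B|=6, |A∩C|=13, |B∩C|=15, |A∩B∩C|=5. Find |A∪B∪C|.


|A∪B∪C| = 37+40+31-6-13-15+5 = 79

|A∪B∪C| = 79


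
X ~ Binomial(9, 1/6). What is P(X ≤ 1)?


P(X ≤ 1) = Σ P(X=i) for i=0..1
P(X=0) = 1953125/10077696
P(X=1) = 390625/1119744
Sum = 2734375/5038848

P(X ≤ 1) = 2734375/5038848 ≈ 54.27%


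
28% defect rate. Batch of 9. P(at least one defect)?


P(all good) = (18/25)^9 = 198359290368/3814697265625
P(≥1 defect) = 3616337975257/3814697265625

P = 3616337975257/3814697265625 ≈ 94.80%


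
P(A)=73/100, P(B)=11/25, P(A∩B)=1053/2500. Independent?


P(A)×P(B) = 803/2500
P(A∩B) = 1053/2500
Not equal → NOT independent

No, not independent


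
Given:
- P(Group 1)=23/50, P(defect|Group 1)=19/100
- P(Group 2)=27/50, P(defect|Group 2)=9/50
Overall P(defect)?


P(B) = Σ P(B|Aᵢ)×P(Aᵢ)
  19/100×23/50 = 437/5000
  9/50×27/50 = 243/2500
Sum = 923/5000

P(defect) = 923/5000 ≈ 18.46%


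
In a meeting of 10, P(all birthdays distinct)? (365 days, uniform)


P(all different) = Π(365-i)/365 for i=0..9
= (365/365)×(364/365)×...×(356/365)
= 0.883052

P ≈ 0.8831 ≈ 88.31%


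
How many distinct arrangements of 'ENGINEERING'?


Letters: 11, freq: {'E': 3, 'N': 3, 'G': 2, 'I': 2, 'R': 1}
11!/(3!×3!×2!×2!×1!) = 39916800/144 = 277200

277200


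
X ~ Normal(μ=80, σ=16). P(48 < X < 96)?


z₁=(48-80)/16=-2.0, z₂=(96-80)/16=1.0
P = Φ(1.0) - Φ(-2.0) = 0.841345 - 0.022750 = 0.818595 ≈ 0.8186

P(48 < X < 96) ≈ 0.8186


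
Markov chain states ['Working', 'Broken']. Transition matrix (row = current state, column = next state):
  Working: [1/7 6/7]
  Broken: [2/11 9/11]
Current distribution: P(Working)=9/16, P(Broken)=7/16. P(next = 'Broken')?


P(next=Broken) = Σᵢ P(now=i)×P(i→Broken)
= 9/16×6/7 + 7/16×9/11
= 27/56 + 63/176 = 1035/1232

P = 1035/1232 ≈ 0.8401


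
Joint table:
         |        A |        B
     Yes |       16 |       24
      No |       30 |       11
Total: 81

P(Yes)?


P(Yes) = (16+24)/81 = 40/81

P(Yes) = 40/81 ≈ 49.38%


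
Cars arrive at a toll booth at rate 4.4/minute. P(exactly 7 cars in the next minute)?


Poisson(λ=4.4): P(X=7) = e^(-λ)×λ^k/k!
= e^(-4.4) × 4.4^7 / 7!
≈ 0.0122773399 × 31927.7809664 / 5040 ≈ 0.077775

P(X=7) ≈ 0.077775 ≈ 7.78%


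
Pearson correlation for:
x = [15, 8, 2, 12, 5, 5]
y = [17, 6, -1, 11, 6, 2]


n=6, Σx=47, Σy=41, Σxy=473, Σx²=487, Σy²=487
r = (6×473 - 47×41)/√((6×487 - 47²)(6×487 - 41²))
= 911/√(713×1241) = 911/√884833 ≈ 911/940.6556 ≈ 0.9685

r ≈ 0.9685


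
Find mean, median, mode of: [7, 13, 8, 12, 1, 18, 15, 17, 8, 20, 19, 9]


Sorted: [1, 7, 8, 8, 9, 12, 13, 15, 17, 18, 19, 20]
Mean = 147/12 = 49/4
Median = 25/2
Freq: {7: 1, 13: 1, 8: 2, 12: 1, 1: 1, 18: 1, 15: 1, 17: 1, 20: 1, 19: 1, 9: 1}
Mode: [8]

Mean=49/4, Median=25/2, Mode=8


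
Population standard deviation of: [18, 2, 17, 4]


Mean = 41/4
  (18-41/4)²=961/16
  (2-41/4)²=1089/16
  (17-41/4)²=729/16
  (4-41/4)²=625/16
Σ(x-μ)² = 851/4
σ² = (851/4)/4 = 851/16

σ = √(851/16) ≈ 7.2930


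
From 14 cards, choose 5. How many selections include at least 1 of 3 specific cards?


Complement: C(14,5) - C(11,5) = 2002 - 462 = 1540

1540


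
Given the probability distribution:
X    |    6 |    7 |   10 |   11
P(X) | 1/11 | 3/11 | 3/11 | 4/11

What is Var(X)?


E[X] = 101/11
E[X²] = 967/11
Var(X) = E[X²] - (E[X])² = 967/11 - 10201/121 = 436/121

Var(X) = 436/121 ≈ 3.6033


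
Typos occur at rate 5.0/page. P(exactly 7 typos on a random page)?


Poisson(λ=5.0): P(X=7) = e^(-λ)×λ^k/k!
= e^(-5.0) × 5.0^7 / 7!
≈ 0.006737946999 × 78125 / 5040 ≈ 0.104445

P(X=7) ≈ 0.104445 ≈ 10.44%


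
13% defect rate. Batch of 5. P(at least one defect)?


P(all good) = (87/100)^5 = 4984209207/10000000000
P(≥1 defect) = 5015790793/10000000000

P = 5015790793/10000000000 ≈ 50.16%


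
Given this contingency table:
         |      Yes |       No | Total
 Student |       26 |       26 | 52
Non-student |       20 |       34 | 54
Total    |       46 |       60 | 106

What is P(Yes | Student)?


P(Yes | Student) = 26/(26+26) = 26/52 = 1/2

P(Yes|Student) = 1/2 ≈ 50.00%


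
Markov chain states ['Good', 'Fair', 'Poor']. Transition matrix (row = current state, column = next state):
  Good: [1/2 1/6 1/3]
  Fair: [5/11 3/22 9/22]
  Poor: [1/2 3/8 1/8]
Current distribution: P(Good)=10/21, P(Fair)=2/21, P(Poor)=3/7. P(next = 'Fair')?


P(next=Fair) = Σᵢ P(now=i)×P(i→Fair)
= 10/21×1/6 + 2/21×3/22 + 3/7×3/8
= 5/63 + 1/77 + 9/56 = 1403/5544

P = 1403/5544 ≈ 0.2531


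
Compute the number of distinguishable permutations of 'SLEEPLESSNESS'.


Letters: 13, freq: {'S': 5, 'L': 2, 'E': 4, 'P': 1, 'N': 1}
13!/(5!×2!×4!×1!×1!) = 6227020800/5760 = 1081080

1081080


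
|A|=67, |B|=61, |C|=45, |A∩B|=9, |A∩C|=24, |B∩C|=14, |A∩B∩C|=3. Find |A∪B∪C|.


|A∪B∪C| = 67+61+45-9-24-14+3 = 129

|A∪B∪C| = 129


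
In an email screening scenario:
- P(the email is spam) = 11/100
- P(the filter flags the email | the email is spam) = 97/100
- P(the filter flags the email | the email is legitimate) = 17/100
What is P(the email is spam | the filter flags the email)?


Using Bayes' theorem:
P(A|B) = P(B|A)·P(A) / P(B)

P(the filter flags the email) = 97/100 × 11/100 + 17/100 × 89/100
= 1067/10000 + 1513/10000 = 129/500

P(the email is spam|the filter flags the email) = (1067/10000) / (129/500) = 1067/2580

P(the email is spam|the filter flags the email) = 1067/2580 ≈ 41.36%


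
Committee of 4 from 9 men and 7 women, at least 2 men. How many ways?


Count by #men:
  2M,2W: C(9,2)×C(7,2)=756
  3M,1W: C(9,3)×C(7,1)=588
  4M,0W: C(9,4)×C(7,0)=126
Total = 1470

1470


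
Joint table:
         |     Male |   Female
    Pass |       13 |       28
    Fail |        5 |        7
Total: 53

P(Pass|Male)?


P(Pass|Male) = 13/(13+5) = 13/18

P = 13/18 ≈ 72.22%


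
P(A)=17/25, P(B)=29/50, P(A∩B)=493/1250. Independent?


P(A)×P(B) = 493/1250
P(A∩B) = 493/1250
Equal ✓ → Independent

Yes, independent


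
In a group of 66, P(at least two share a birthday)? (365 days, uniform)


P(all different) = Π(365-i)/365 for i=0..65
= 0.001904
P(match) = 1 - 0.001904 = 0.998096

P ≈ 0.9981 ≈ 99.81%


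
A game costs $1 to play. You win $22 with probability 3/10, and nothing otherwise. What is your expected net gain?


E[gain] = (22-1)×3/10 + (-1)×7/10
= 63/10 - 7/10 = 28/5

Expected net gain = $28/5 ≈ $5.60


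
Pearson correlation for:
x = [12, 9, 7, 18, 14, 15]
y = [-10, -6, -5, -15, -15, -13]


n=6, Σx=75, Σy=-64, Σxy=-884, Σx²=1019, Σy²=780
r = (6×(-884) - 75×(-64))/√((6×1019 - 75²)(6×780 - (-64)²))
= -504/√(489×584) = -504/√285576 ≈ -504/534.3931 ≈ -0.9431

r ≈ -0.9431


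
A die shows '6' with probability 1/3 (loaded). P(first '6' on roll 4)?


Geometric: P(X=4) = (1-p)^(k-1)×p = (2/3)^3×1/3 = 8/81

P(X=4) = 8/81 ≈ 9.88%


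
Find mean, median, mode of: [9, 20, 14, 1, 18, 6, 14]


Sorted: [1, 6, 9, 14, 14, 18, 20]
Mean = 82/7
Median = 14
Freq: {9: 1, 20: 1, 14: 2, 1: 1, 18: 1, 6: 1}
Mode: [14]

Mean=82/7, Median=14, Mode=14
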